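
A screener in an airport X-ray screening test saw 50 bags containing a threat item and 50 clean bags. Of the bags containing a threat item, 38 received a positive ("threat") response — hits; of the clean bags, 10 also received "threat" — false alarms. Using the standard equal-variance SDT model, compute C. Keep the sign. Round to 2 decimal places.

C = 0.07

H = 38/50 = 0.7600
FA = 10/50 = 0.2000
z(0.7600) = 0.706, z(0.2000) = -0.842
c = −½·[z(H) + z(FA)] = −0.5 × (0.706 + (-0.842)) = 0.068
c > 0: the screener has a conservative response bias.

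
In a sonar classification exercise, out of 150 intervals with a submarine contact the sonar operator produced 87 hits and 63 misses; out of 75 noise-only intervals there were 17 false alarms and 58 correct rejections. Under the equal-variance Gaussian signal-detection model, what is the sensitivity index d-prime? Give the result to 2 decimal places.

d-prime = 0.95

H = 87/150 = 0.5800
FA = 17/75 = 0.2267
Φ⁻¹(0.5800) = 0.2019, Φ⁻¹(0.2267) = -0.7498
d' = z(H) − z(FA) = 0.2019 − (-0.7498) = 0.9517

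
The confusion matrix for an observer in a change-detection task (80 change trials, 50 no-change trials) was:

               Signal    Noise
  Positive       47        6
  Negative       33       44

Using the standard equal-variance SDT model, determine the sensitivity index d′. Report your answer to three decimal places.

H = 47/80 = 0.5875
FA = 6/50 = 0.1200
z(H) = 0.2211
z(FA) = -1.1750
d' = z(H) − z(FA) = 0.2211 − (-1.1750) = 1.3961

d′ = 1.396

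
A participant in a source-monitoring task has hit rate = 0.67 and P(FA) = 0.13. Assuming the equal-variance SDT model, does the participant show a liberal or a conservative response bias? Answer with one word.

z(H) = 0.440, z(FA) = -1.126
c = −½·(z(H) + z(FA)) = 0.343
c > 0 → conservative criterion (biased toward responding “no”).

conservative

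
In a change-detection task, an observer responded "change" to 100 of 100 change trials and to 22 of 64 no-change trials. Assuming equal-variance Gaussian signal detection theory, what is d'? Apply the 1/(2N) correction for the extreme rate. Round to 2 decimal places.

The hit rate is 100/100 = 1, so apply the 1/(2N) correction: H → 1 − 1/(2·100) = 0.99500.
z(H) = z(0.99500) = 2.576
z(FA) = z(0.34375) = -0.402
d' = 2.576 − (-0.402) = 2.978

d' = 2.98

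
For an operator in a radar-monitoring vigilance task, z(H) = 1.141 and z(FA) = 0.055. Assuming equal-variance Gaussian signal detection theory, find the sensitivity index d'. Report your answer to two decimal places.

d' = 1.09

d' = z(H) − z(FA) = 1.141 − 0.055 = 1.086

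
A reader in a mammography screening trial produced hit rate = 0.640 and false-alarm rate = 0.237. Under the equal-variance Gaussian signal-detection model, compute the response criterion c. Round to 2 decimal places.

Φ⁻¹(0.640) = 0.3585, Φ⁻¹(0.237) = -0.7160
c = −½·[z(H) + z(FA)] = −0.5 × (0.3585 + (-0.7160)) = 0.17875
c > 0: the reader has a conservative response bias.

c = 0.18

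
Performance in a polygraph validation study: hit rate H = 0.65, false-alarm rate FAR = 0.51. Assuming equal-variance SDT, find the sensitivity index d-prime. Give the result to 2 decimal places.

d-prime = 0.36

z(H) = z(0.65) = 0.3853
z(FA) = z(0.51) = 0.0251
d' = z(H) − z(FA) = 0.3853 − 0.0251 = 0.3602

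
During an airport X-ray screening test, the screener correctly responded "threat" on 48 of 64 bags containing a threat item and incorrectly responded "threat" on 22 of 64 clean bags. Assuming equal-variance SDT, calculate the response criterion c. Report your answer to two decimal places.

H = 48/64 = 0.7500
FA = 22/64 = 0.3438
z(0.7500) = 0.6745, z(0.3438) = -0.4021
c = −½·[z(H) + z(FA)] = −0.5 × (0.6745 + (-0.4021)) = -0.1362

c = -0.14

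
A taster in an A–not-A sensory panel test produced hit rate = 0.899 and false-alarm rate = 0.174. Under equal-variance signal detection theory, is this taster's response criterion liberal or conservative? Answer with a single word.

liberal

z(H) = 1.276, z(FA) = -0.938
c = −½·(z(H) + z(FA)) = -0.169
c < 0 → liberal criterion (biased toward responding “yes”).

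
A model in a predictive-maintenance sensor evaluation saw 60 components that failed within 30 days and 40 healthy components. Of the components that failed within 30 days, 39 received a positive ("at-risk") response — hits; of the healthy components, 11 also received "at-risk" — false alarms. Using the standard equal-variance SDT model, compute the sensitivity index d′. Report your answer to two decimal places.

H = 39/60 = 0.6500
FA = 11/40 = 0.2750
z(H) = z(0.6500) = 0.3853
z(FA) = z(0.2750) = -0.5978
d' = z(H) − z(FA) = 0.3853 − (-0.5978) = 0.9831

d′ = 0.98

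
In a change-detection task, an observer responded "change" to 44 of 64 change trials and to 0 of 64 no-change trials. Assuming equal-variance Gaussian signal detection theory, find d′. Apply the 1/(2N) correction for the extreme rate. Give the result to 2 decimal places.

The false-alarm rate is 0/64 = 0, so apply the 1/(2N) correction: FA → 1/(2·64) = 0.00781.
z(H) = z(0.68750) = 0.489
z(FA) = z(0.00781) = -2.418
d' = 0.489 − (-2.418) = 2.907

d′ = 2.91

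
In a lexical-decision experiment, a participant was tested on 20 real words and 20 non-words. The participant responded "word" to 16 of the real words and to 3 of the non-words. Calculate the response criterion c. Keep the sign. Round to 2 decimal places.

c = 0.10

H = 16/20 = 0.8000
FA = 3/20 = 0.1500
z(H) = 0.8416
z(FA) = -1.0364
c = −½·[z(H) + z(FA)] = −0.5 × (0.8416 + (-1.0364)) = 0.0974
c > 0: the participant has a conservative response bias.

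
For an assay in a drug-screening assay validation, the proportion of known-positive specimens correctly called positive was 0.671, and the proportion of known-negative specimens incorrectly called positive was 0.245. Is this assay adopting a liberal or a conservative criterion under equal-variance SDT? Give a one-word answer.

conservative

z(H) = 0.443, z(FA) = -0.690
c = −½·(z(H) + z(FA)) = 0.1235
c > 0 → conservative criterion (biased toward responding “no”).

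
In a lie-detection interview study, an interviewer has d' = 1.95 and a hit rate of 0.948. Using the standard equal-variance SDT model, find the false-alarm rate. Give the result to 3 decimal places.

false-alarm rate = 0.373

z(hit rate) = z(0.948) = 1.6258
z(FA) = z(H) − d' = 1.6258 − 1.95 = -0.3242
false-alarm rate = Φ(-0.3242) = 0.3729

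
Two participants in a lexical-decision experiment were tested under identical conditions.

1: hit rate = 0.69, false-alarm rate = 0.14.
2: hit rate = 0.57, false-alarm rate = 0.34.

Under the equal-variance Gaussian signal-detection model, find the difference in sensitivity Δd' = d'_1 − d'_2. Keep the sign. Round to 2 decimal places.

1: z(0.69) = 0.496, z(0.14) = -1.080, d' = 1.576
2: z(0.57) = 0.176, z(0.34) = -0.412, d' = 0.588
Δd' = d'_1 − d'_2 = 1.576 − 0.588 = 0.988
1 has the higher sensitivity.

Δd' = 0.99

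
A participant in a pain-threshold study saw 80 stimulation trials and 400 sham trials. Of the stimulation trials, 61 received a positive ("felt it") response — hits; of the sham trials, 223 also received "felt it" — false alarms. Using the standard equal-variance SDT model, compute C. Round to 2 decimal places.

C = -0.43

H = 61/80 = 0.7625
FA = 223/400 = 0.5575
z(0.7625) = 0.714, z(0.5575) = 0.145
c = −½·[z(H) + z(FA)] = −0.5 × (0.714 + 0.145) = -0.4295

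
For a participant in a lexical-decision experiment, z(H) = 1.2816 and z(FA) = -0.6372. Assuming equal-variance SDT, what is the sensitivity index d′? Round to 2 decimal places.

d' = z(H) − z(FA) = 1.2816 − (-0.6372) = 1.9188

d′ = 1.92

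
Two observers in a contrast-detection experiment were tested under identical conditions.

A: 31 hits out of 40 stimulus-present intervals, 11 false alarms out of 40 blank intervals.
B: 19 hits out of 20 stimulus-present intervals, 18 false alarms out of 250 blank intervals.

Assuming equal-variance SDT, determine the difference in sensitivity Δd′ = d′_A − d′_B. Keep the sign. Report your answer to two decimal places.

Δd′ = -1.75

A: z(0.7750) = 0.755, z(0.2750) = -0.598, d' = 1.353
B: z(0.9500) = 1.645, z(0.0720) = -1.461, d' = 3.106
Δd' = d'_A − d'_B = 1.353 − 3.106 = -1.753
B has the higher sensitivity.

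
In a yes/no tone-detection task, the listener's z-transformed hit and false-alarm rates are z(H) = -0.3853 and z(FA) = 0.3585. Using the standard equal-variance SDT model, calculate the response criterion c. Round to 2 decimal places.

c = −½·[z(H) + z(FA)] = −½·(-0.3853 + 0.3585) = 0.0134

c = 0.01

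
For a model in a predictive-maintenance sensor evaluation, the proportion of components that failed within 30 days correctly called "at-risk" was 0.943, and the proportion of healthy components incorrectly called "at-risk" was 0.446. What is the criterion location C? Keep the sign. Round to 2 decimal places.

C = -0.72

z(0.943) = 1.5805, z(0.446) = -0.1358
c = −½·[z(H) + z(FA)] = −0.5 × (1.5805 + (-0.1358)) = -0.72235
c < 0: the model has a liberal response bias.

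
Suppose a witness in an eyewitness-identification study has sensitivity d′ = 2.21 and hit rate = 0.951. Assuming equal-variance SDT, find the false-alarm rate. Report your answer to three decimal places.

false-alarm rate = 0.289

z(hit rate) = z(0.951) = 1.6546
z(FA) = z(H) − d' = 1.6546 − 2.21 = -0.5554
false-alarm rate = Φ(-0.5554) = 0.2893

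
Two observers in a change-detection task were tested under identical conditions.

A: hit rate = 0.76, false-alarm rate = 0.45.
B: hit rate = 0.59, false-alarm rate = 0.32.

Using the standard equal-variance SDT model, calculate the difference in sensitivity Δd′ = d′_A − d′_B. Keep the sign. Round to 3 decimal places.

A: z(0.76) = 0.7063, z(0.45) = -0.1257, d' = 0.8320
B: z(0.59) = 0.2275, z(0.32) = -0.4677, d' = 0.6952
Δd' = d'_A − d'_B = 0.8320 − 0.6952 = 0.1368
A has the higher sensitivity.

Δd′ = 0.137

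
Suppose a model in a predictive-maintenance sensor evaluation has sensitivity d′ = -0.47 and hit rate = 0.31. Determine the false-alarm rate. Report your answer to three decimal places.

false-alarm rate = 0.490

z(hit rate) = z(0.31) = -0.4959
z(FA) = z(H) − d' = -0.4959 − (-0.47) = -0.0259
false-alarm rate = Φ(-0.0259) = 0.4897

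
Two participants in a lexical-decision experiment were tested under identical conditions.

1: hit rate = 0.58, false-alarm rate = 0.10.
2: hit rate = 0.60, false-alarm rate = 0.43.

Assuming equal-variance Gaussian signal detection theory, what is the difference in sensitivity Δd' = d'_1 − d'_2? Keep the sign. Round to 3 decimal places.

1: z(0.58) = 0.2019, z(0.10) = -1.2816, d' = 1.4835
2: z(0.60) = 0.2533, z(0.43) = -0.1764, d' = 0.4297
Δd' = d'_1 − d'_2 = 1.4835 − 0.4297 = 1.0538
1 has the higher sensitivity.

Δd' = 1.054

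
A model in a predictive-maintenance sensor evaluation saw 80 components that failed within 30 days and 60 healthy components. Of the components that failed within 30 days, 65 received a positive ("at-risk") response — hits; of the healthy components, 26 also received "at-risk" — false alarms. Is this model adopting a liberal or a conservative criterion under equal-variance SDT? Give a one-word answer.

liberal

z(H) = 0.887, z(FA) = -0.168
c = −½·(z(H) + z(FA)) = -0.3595
c < 0 → liberal criterion (biased toward responding “yes”).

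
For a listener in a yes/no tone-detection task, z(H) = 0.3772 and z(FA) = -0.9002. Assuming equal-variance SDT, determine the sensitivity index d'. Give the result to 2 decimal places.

d' = 1.28

d' = z(H) − z(FA) = 0.3772 − (-0.9002) = 1.2774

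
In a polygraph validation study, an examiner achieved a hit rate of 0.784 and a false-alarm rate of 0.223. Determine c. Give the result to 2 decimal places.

c = -0.01

z(H) = 0.7858
z(FA) = -0.7621
c = −½·[z(H) + z(FA)] = −0.5 × (0.7858 + (-0.7621)) = -0.01185
c < 0: the examiner has a liberal response bias.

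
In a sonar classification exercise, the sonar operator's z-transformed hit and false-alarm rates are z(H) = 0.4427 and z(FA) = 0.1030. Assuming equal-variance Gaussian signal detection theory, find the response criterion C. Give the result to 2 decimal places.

c = −½·[z(H) + z(FA)] = −½·(0.4427 + 0.1030) = -0.27285
c < 0: the sonar operator has a liberal response bias.

C = -0.27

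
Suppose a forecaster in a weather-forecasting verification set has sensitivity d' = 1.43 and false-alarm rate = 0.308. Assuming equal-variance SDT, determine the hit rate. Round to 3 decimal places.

z(false-alarm rate) = z(0.308) = -0.5015
z(H) = z(FA) + d' = -0.5015 + 1.43 = 0.9285
hit rate = Φ(0.9285) = 0.8234

hit rate = 0.823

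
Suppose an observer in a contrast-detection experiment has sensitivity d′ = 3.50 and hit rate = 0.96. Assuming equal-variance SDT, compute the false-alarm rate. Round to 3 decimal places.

false-alarm rate = 0.040

z(hit rate) = z(0.96) = 1.7507
z(FA) = z(H) − d' = 1.7507 − 3.50 = -1.7493
false-alarm rate = Φ(-1.7493) = 0.0401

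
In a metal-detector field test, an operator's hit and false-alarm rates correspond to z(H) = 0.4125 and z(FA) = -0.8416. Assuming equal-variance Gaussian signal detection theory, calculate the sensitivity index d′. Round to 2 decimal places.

d′ = 1.25

d' = z(H) − z(FA) = 0.4125 − (-0.8416) = 1.2541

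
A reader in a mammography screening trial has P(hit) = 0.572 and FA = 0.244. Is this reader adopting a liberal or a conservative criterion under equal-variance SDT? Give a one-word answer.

z(H) = 0.181, z(FA) = -0.693
c = −½·(z(H) + z(FA)) = 0.256
c > 0 → conservative criterion (biased toward responding “no”).

conservative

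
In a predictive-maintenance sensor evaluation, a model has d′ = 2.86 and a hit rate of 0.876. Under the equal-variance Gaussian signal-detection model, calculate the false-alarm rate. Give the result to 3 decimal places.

false-alarm rate = 0.044

z(hit rate) = z(0.876) = 1.1552
z(FA) = z(H) − d' = 1.1552 − 2.86 = -1.7048
false-alarm rate = Φ(-1.7048) = 0.0441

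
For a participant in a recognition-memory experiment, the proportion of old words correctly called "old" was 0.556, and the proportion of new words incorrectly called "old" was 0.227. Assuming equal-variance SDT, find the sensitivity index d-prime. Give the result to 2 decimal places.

z(0.556) = 0.1408, z(0.227) = -0.7488
d' = z(H) − z(FA) = 0.1408 − (-0.7488) = 0.8896

d-prime = 0.89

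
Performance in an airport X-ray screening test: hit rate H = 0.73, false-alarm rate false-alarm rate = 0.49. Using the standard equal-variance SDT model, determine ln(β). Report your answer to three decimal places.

ln β = -0.187

z(H) = z(0.73) = 0.6128
z(FA) = z(0.49) = -0.0251
ln β = −½·[z(H)² − z(FA)²] = −0.5 × (0.3755 − 0.0006) = -0.18745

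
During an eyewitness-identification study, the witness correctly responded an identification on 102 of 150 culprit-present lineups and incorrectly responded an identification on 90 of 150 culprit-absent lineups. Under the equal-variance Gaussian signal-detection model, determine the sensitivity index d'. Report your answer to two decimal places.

d' = 0.21

H = 102/150 = 0.6800
FA = 90/150 = 0.6000
z(H) = 0.4677
z(FA) = 0.2533
d' = z(H) − z(FA) = 0.4677 − 0.2533 = 0.2144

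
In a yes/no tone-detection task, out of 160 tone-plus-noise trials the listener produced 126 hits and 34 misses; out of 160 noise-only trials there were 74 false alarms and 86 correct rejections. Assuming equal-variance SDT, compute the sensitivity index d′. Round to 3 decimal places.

d′ = 0.892

H = 126/160 = 0.7875
FA = 74/160 = 0.4625
z(H) = 0.7978
z(FA) = -0.0941
d' = z(H) − z(FA) = 0.7978 − (-0.0941) = 0.8919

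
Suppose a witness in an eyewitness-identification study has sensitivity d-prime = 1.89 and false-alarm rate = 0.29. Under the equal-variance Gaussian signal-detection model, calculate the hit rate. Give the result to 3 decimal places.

z(false-alarm rate) = z(0.29) = -0.5534
z(H) = z(FA) + d' = -0.5534 + 1.89 = 1.3366
hit rate = Φ(1.3366) = 0.9093

hit rate = 0.909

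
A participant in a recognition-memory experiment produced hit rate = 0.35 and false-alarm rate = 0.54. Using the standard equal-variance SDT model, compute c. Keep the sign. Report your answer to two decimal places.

c = 0.14

z(H) = -0.385
z(FA) = 0.100
c = −½·[z(H) + z(FA)] = −0.5 × (-0.385 + 0.100) = 0.1425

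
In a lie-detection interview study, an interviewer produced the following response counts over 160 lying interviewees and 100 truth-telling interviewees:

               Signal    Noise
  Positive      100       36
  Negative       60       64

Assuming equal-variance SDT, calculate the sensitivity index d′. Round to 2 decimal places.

H = 100/160 = 0.6250
FA = 36/100 = 0.3600
z(H) = 0.3186
z(FA) = -0.3585
d' = z(H) − z(FA) = 0.3186 − (-0.3585) = 0.6771

d′ = 0.68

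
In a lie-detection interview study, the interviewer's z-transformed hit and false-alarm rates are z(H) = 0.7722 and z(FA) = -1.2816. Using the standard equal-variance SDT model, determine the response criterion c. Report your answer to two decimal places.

c = −½·[z(H) + z(FA)] = −½·(0.7722 + (-1.2816)) = 0.2547

c = 0.25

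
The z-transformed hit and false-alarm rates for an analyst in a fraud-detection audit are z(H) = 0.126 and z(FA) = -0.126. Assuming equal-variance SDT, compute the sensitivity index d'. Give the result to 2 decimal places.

d' = z(H) − z(FA) = 0.126 − (-0.126) = 0.252

d' = 0.25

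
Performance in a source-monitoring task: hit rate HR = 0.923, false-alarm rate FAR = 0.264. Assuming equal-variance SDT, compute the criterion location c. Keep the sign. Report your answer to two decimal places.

c = -0.40

z(H) = 1.4255
z(FA) = -0.6311
c = −½·[z(H) + z(FA)] = −0.5 × (1.4255 + (-0.6311)) = -0.3972
c < 0: the participant has a liberal response bias.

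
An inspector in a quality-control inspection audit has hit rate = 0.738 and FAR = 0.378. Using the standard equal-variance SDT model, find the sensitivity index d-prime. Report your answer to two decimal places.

z(H) = z(0.738) = 0.6372
z(FA) = z(0.378) = -0.3107
d' = z(H) − z(FA) = 0.6372 − (-0.3107) = 0.9479

d-prime = 0.95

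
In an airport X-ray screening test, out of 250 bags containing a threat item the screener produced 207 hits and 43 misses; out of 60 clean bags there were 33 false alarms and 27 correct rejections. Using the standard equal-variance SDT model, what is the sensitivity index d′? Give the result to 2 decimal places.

d′ = 0.82

H = 207/250 = 0.8280
FA = 33/60 = 0.5500
Φ⁻¹(H) = Φ⁻¹(0.8280) = 0.9463
Φ⁻¹(FA) = Φ⁻¹(0.5500) = 0.1257
d' = z(H) − z(FA) = 0.9463 − 0.1257 = 0.8206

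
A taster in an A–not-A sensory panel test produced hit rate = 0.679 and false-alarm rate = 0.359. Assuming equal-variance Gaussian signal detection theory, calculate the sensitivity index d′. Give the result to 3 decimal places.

d′ = 0.826

z(0.679) = 0.4649, z(0.359) = -0.3611
d' = z(H) − z(FA) = 0.4649 − (-0.3611) = 0.8260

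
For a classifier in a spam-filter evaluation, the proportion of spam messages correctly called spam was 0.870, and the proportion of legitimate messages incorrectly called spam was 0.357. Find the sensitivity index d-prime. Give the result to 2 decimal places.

d-prime = 1.49

z(H) = z(0.870) = 1.126
z(FA) = z(0.357) = -0.366
d' = z(H) − z(FA) = 1.126 − (-0.366) = 1.492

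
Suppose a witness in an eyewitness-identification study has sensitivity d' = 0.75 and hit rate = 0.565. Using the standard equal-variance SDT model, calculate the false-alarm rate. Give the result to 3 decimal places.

false-alarm rate = 0.279

z(hit rate) = z(0.565) = 0.1637
z(FA) = z(H) − d' = 0.1637 − 0.75 = -0.5863
false-alarm rate = Φ(-0.5863) = 0.2788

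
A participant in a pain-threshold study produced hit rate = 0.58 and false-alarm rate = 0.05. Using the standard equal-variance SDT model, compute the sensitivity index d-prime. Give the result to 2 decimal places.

d-prime = 1.85

Φ⁻¹(H) = 0.2019
Φ⁻¹(FA) = -1.6449
d' = z(H) − z(FA) = 0.2019 − (-1.6449) = 1.8468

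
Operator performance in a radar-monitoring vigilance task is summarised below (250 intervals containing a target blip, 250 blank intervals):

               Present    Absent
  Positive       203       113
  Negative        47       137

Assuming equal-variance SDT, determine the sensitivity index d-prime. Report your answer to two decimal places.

d-prime = 1.01

H = 203/250 = 0.8120
FA = 113/250 = 0.4520
Φ⁻¹(H) = Φ⁻¹(0.8120) = 0.8853
Φ⁻¹(FA) = Φ⁻¹(0.4520) = -0.1206
d' = z(H) − z(FA) = 0.8853 − (-0.1206) = 1.0059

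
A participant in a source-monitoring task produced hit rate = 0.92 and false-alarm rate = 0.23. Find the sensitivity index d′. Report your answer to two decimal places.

d′ = 2.14

Φ⁻¹(H) = Φ⁻¹(0.92) = 1.4051
Φ⁻¹(FA) = Φ⁻¹(0.23) = -0.7388
d' = z(H) − z(FA) = 1.4051 − (-0.7388) = 2.1439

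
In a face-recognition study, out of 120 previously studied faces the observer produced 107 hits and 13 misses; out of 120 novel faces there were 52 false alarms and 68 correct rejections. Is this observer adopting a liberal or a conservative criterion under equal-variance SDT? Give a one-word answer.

liberal

z(H) = 1.235, z(FA) = -0.168
c = −½·(z(H) + z(FA)) = -0.5335
c < 0 → liberal criterion (biased toward responding “yes”).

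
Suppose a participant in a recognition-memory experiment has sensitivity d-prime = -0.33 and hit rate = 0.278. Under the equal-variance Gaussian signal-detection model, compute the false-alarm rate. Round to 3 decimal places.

z(hit rate) = z(0.278) = -0.5888
z(FA) = z(H) − d' = -0.5888 − (-0.33) = -0.2588
false-alarm rate = Φ(-0.2588) = 0.3979

false-alarm rate = 0.398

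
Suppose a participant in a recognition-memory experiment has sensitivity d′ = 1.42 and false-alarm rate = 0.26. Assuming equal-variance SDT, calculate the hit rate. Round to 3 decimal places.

z(false-alarm rate) = z(0.26) = -0.6433
z(H) = z(FA) + d' = -0.6433 + 1.42 = 0.7767
hit rate = Φ(0.7767) = 0.7813

hit rate = 0.781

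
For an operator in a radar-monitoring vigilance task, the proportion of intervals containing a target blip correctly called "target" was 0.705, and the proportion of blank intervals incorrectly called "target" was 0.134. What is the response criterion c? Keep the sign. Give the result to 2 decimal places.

c = 0.28

z(H) = 0.539
z(FA) = -1.108
c = −½·[z(H) + z(FA)] = −0.5 × (0.539 + (-1.108)) = 0.2845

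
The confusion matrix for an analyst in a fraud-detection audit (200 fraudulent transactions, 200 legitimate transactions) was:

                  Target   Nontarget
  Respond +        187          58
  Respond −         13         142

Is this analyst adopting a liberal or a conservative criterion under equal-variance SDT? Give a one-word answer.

liberal

z(H) = 1.514, z(FA) = -0.553
c = −½·(z(H) + z(FA)) = -0.4805
c < 0 → liberal criterion (biased toward responding “yes”).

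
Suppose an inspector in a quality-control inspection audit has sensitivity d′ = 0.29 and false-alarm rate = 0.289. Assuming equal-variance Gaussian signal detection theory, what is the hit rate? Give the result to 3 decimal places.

z(false-alarm rate) = z(0.289) = -0.5563
z(H) = z(FA) + d' = -0.5563 + 0.29 = -0.2663
hit rate = Φ(-0.2663) = 0.3950

hit rate = 0.395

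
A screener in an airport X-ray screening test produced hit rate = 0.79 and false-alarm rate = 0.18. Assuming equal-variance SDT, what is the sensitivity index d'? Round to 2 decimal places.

z(0.79) = 0.806, z(0.18) = -0.915
d' = z(H) − z(FA) = 0.806 − (-0.915) = 1.721

d' = 1.72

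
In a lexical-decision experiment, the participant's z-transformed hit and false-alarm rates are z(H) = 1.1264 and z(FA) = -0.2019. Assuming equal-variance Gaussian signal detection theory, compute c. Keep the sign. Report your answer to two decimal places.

c = −½·[z(H) + z(FA)] = −½·(1.1264 + (-0.2019)) = -0.46225
c < 0: the participant has a liberal response bias.

c = -0.46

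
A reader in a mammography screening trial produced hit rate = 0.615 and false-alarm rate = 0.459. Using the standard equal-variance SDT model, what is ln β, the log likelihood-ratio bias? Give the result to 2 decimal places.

z(H) = 0.292
z(FA) = -0.103
ln β = −½·[z(H)² − z(FA)²] = −0.5 × (0.085 − 0.011) = -0.037

ln β = -0.04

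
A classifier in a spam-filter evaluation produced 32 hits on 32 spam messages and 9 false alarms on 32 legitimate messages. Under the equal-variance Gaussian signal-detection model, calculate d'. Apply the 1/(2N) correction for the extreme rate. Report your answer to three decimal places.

The hit rate is 32/32 = 1, so apply the 1/(2N) correction: H → 1 − 1/(2·32) = 0.98438.
z(H) = z(0.98438) = 2.1540
z(FA) = z(0.28125) = -0.5791
d' = 2.1540 − (-0.5791) = 2.7331

d' = 2.733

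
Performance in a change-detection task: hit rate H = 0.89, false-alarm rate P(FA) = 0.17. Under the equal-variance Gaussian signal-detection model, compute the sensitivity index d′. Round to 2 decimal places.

z(H) = z(0.89) = 1.2265
z(FA) = z(0.17) = -0.9542
d' = z(H) − z(FA) = 1.2265 − (-0.9542) = 2.1807

d′ = 2.18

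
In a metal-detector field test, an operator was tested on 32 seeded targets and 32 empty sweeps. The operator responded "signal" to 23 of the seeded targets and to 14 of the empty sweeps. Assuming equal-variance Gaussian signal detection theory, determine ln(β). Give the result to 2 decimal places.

H = 23/32 = 0.7188
FA = 14/32 = 0.4375
z(H) = z(0.7188) = 0.579
z(FA) = z(0.4375) = -0.157
ln β = −½·[z(H)² − z(FA)²] = −0.5 × (0.335 − 0.025) = -0.155

ln β = -0.16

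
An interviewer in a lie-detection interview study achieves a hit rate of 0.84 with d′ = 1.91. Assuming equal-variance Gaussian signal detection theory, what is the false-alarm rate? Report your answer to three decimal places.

z(hit rate) = z(0.84) = 0.9945
z(FA) = z(H) − d' = 0.9945 − 1.91 = -0.9155
false-alarm rate = Φ(-0.9155) = 0.1800

false-alarm rate = 0.180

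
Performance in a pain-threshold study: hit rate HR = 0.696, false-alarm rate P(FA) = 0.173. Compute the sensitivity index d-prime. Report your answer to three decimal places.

z(0.696) = 0.5129, z(0.173) = -0.9424
d' = z(H) − z(FA) = 0.5129 − (-0.9424) = 1.4553

d-prime = 1.455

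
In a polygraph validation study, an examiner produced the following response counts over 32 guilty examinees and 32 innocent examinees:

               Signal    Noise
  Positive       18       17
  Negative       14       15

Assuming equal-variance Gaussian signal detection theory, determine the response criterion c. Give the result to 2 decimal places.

c = -0.12

H = 18/32 = 0.5625
FA = 17/32 = 0.5312
Φ⁻¹(H) = Φ⁻¹(0.5625) = 0.1573
Φ⁻¹(FA) = Φ⁻¹(0.5312) = 0.0783
c = −½·[z(H) + z(FA)] = −0.5 × (0.1573 + 0.0783) = -0.1178
c < 0: the examiner has a liberal response bias.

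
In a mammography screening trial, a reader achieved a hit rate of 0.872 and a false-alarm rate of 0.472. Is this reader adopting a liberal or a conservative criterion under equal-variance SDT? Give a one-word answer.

z(H) = 1.136, z(FA) = -0.070
c = −½·(z(H) + z(FA)) = -0.533
c < 0 → liberal criterion (biased toward responding “yes”).

liberal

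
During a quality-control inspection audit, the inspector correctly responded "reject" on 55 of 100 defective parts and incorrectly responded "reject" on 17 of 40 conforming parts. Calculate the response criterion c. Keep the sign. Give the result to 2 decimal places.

c = 0.03

H = 55/100 = 0.5500
FA = 17/40 = 0.4250
z(H) = 0.1257
z(FA) = -0.1891
c = −½·[z(H) + z(FA)] = −0.5 × (0.1257 + (-0.1891)) = 0.0317
c > 0: the inspector has a conservative response bias.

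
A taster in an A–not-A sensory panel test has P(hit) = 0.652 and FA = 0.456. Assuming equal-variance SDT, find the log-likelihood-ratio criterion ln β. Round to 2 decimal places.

z(H) = z(0.652) = 0.391
z(FA) = z(0.456) = -0.111
ln β = −½·[z(H)² − z(FA)²] = −0.5 × (0.153 − 0.012) = -0.0705

ln β = -0.07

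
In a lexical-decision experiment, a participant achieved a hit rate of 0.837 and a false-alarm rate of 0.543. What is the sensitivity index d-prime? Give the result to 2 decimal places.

Φ⁻¹(H) = Φ⁻¹(0.837) = 0.9822
Φ⁻¹(FA) = Φ⁻¹(0.543) = 0.1080
d' = z(H) − z(FA) = 0.9822 − 0.1080 = 0.8742

d-prime = 0.87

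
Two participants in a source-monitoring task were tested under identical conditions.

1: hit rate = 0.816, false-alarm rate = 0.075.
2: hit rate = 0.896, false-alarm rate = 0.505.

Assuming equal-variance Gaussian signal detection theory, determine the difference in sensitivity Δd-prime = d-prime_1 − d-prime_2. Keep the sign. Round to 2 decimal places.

Δd-prime = 1.09

1: z(0.816) = 0.900, z(0.075) = -1.440, d' = 2.340
2: z(0.896) = 1.259, z(0.505) = 0.013, d' = 1.246
Δd' = d'_1 − d'_2 = 2.340 − 1.246 = 1.094
1 has the higher sensitivity.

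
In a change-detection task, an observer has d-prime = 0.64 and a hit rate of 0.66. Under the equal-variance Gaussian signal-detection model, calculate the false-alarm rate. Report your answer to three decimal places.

z(hit rate) = z(0.66) = 0.4125
z(FA) = z(H) − d' = 0.4125 − 0.64 = -0.2275
false-alarm rate = Φ(-0.2275) = 0.4100

false-alarm rate = 0.410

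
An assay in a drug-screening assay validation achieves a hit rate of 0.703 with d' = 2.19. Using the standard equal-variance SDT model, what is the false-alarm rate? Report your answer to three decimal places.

false-alarm rate = 0.049

z(hit rate) = z(0.703) = 0.5330
z(FA) = z(H) − d' = 0.5330 − 2.19 = -1.6570
false-alarm rate = Φ(-1.6570) = 0.0488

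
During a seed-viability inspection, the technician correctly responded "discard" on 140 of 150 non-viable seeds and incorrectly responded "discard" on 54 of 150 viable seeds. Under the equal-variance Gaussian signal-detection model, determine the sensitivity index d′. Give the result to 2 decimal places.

H = 140/150 = 0.9333
FA = 54/150 = 0.3600
z(0.9333) = 1.501, z(0.3600) = -0.358
d' = z(H) − z(FA) = 1.501 − (-0.358) = 1.859

d′ = 1.86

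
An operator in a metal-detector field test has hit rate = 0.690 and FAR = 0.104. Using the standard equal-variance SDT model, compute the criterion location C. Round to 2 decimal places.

C = 0.38

z(0.690) = 0.496, z(0.104) = -1.259
c = −½·[z(H) + z(FA)] = −0.5 × (0.496 + (-1.259)) = 0.3815
c > 0: the operator has a conservative response bias.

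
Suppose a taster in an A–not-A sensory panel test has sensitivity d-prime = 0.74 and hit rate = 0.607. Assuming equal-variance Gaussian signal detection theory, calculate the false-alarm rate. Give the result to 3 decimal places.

z(hit rate) = z(0.607) = 0.2715
z(FA) = z(H) − d' = 0.2715 − 0.74 = -0.4685
false-alarm rate = Φ(-0.4685) = 0.3197

false-alarm rate = 0.320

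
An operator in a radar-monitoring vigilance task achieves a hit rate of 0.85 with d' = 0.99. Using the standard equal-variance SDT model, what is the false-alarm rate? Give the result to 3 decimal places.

false-alarm rate = 0.519

z(hit rate) = z(0.85) = 1.0364
z(FA) = z(H) − d' = 1.0364 − 0.99 = 0.0464
false-alarm rate = Φ(0.0464) = 0.5185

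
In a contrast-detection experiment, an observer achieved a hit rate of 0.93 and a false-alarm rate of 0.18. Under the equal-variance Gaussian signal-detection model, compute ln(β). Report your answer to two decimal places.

Φ⁻¹(H) = 1.476
Φ⁻¹(FA) = -0.915
ln β = −½·[z(H)² − z(FA)²] = −0.5 × (2.179 − 0.837) = -0.671

ln β = -0.67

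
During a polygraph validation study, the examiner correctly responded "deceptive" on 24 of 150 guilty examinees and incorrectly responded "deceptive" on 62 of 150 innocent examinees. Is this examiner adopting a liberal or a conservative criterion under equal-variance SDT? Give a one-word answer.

z(H) = -0.994, z(FA) = -0.219
c = −½·(z(H) + z(FA)) = 0.6065
c > 0 → conservative criterion (biased toward responding “no”).

conservative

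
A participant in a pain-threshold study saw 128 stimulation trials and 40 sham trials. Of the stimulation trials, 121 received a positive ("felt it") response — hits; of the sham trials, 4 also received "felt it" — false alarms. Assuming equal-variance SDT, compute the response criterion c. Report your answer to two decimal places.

H = 121/128 = 0.9453
FA = 4/40 = 0.1000
z(H) = 1.601
z(FA) = -1.282
c = −½·[z(H) + z(FA)] = −0.5 × (1.601 + (-1.282)) = -0.1595

c = -0.16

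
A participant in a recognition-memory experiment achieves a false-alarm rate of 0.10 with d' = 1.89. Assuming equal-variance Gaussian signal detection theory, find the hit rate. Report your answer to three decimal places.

hit rate = 0.729

z(false-alarm rate) = z(0.10) = -1.2816
z(H) = z(FA) + d' = -1.2816 + 1.89 = 0.6084
hit rate = Φ(0.6084) = 0.7285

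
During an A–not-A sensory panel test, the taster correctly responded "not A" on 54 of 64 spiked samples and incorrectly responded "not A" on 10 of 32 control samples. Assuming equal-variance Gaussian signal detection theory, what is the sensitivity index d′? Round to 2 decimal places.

H = 54/64 = 0.8438
FA = 10/32 = 0.3125
Φ⁻¹(H) = 1.0102
Φ⁻¹(FA) = -0.4888
d' = z(H) − z(FA) = 1.0102 − (-0.4888) = 1.4990

d′ = 1.50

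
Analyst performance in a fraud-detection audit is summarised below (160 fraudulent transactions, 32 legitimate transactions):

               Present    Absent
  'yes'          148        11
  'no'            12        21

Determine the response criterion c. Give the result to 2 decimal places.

H = 148/160 = 0.9250
FA = 11/32 = 0.3438
Φ⁻¹(0.9250) = 1.4395, Φ⁻¹(0.3438) = -0.4021
c = −½·[z(H) + z(FA)] = −0.5 × (1.4395 + (-0.4021)) = -0.5187
c < 0: the analyst has a liberal response bias.

c = -0.52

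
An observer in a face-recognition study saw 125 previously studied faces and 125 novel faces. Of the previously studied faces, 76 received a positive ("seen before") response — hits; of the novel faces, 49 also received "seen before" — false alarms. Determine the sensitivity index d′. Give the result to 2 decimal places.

H = 76/125 = 0.6080
FA = 49/125 = 0.3920
Φ⁻¹(H) = Φ⁻¹(0.6080) = 0.274
Φ⁻¹(FA) = Φ⁻¹(0.3920) = -0.274
d' = z(H) − z(FA) = 0.274 − (-0.274) = 0.548

d′ = 0.55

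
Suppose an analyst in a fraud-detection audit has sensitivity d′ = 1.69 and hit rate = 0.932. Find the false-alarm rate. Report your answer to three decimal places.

z(hit rate) = z(0.932) = 1.4909
z(FA) = z(H) − d' = 1.4909 − 1.69 = -0.1991
false-alarm rate = Φ(-0.1991) = 0.4211

false-alarm rate = 0.421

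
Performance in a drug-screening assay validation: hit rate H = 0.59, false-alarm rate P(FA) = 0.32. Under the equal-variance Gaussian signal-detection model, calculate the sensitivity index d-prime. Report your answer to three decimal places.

Φ⁻¹(H) = Φ⁻¹(0.59) = 0.2275
Φ⁻¹(FA) = Φ⁻¹(0.32) = -0.4677
d' = z(H) − z(FA) = 0.2275 − (-0.4677) = 0.6952

d-prime = 0.695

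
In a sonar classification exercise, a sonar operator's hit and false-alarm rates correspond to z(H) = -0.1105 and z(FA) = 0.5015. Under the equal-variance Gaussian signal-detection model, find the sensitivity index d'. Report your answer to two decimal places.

d' = -0.61

d' = z(H) − z(FA) = -0.1105 − 0.5015 = -0.6120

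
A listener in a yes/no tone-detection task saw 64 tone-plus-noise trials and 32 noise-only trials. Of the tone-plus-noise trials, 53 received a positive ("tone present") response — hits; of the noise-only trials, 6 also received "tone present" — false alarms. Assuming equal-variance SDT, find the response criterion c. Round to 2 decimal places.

H = 53/64 = 0.8281
FA = 6/32 = 0.1875
Φ⁻¹(H) = Φ⁻¹(0.8281) = 0.9467
Φ⁻¹(FA) = Φ⁻¹(0.1875) = -0.8871
c = −½·[z(H) + z(FA)] = −0.5 × (0.9467 + (-0.8871)) = -0.0298
c < 0: the listener has a liberal response bias.

c = -0.03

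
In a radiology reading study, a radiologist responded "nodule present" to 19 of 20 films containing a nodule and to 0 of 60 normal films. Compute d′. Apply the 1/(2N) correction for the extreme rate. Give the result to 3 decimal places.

The false-alarm rate is 0/60 = 0, so apply the 1/(2N) correction: FA → 1/(2·60) = 0.00833.
z(H) = z(0.95000) = 1.6449
z(FA) = z(0.00833) = -2.3941
d' = 1.6449 − (-2.3941) = 4.0390

d′ = 4.039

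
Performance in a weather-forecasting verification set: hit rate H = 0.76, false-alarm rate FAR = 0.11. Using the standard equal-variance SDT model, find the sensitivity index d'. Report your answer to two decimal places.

Φ⁻¹(H) = Φ⁻¹(0.76) = 0.7063
Φ⁻¹(FA) = Φ⁻¹(0.11) = -1.2265
d' = z(H) − z(FA) = 0.7063 − (-1.2265) = 1.9328

d' = 1.93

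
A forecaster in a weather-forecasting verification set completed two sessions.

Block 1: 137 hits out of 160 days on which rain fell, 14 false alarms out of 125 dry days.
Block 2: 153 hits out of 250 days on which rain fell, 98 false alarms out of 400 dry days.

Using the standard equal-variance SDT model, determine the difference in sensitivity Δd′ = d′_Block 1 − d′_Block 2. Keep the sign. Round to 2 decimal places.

Δd′ = 1.30

Block 1: z(0.8562) = 1.063, z(0.1120) = -1.216, d' = 2.279
Block 2: z(0.6120) = 0.285, z(0.2450) = -0.690, d' = 0.975
Δd' = d'_Block 1 − d'_Block 2 = 2.279 − 0.975 = 1.304
Block 1 has the higher sensitivity.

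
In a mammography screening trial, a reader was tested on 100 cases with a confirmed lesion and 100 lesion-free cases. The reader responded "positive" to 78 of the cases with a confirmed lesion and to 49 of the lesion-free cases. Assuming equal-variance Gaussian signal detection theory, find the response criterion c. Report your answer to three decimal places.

H = 78/100 = 0.7800
FA = 49/100 = 0.4900
z(H) = z(0.7800) = 0.7722
z(FA) = z(0.4900) = -0.0251
c = −½·[z(H) + z(FA)] = −0.5 × (0.7722 + (-0.0251)) = -0.37355

c = -0.374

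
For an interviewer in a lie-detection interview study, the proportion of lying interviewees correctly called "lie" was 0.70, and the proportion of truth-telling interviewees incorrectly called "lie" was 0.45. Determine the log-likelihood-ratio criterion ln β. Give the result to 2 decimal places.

ln β = -0.13

z(H) = z(0.70) = 0.524
z(FA) = z(0.45) = -0.126
ln β = −½·[z(H)² − z(FA)²] = −0.5 × (0.275 − 0.016) = -0.1295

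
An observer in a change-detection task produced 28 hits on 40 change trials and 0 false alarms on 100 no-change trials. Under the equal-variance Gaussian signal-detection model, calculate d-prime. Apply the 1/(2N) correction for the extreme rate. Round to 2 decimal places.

d-prime = 3.10

The false-alarm rate is 0/100 = 0, so apply the 1/(2N) correction: FA → 1/(2·100) = 0.00500.
z(H) = z(0.70000) = 0.524
z(FA) = z(0.00500) = -2.576
d' = 0.524 − (-2.576) = 3.100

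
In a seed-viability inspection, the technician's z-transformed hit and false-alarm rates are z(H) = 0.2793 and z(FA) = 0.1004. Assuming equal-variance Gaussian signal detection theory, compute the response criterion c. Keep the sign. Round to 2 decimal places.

c = −½·[z(H) + z(FA)] = −½·(0.2793 + 0.1004) = -0.18985

c = -0.19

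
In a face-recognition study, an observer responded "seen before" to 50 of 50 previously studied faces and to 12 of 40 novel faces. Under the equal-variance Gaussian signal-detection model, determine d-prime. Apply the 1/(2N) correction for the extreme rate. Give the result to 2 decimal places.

d-prime = 2.85

The hit rate is 50/50 = 1, so apply the 1/(2N) correction: H → 1 − 1/(2·50) = 0.99000.
z(H) = z(0.99000) = 2.326
z(FA) = z(0.30000) = -0.524
d' = 2.326 − (-0.524) = 2.850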